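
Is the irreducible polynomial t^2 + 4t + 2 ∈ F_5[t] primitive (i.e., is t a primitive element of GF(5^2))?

Yes

Write f(t) = t^2 + 4t + 2.
|GF(5^2)^×| = 5^2 − 1 = 24. Prime factorization: 24 = 2^3·3.
f is primitive ⇔ t has order 24 in GF(5)[t]/(f), i.e. t^(24/q) ≠ 1 for each prime q | 24.
t^(12) mod f = 4.
t^(8) mod f = 2t + 1.
None equal 1, so t has full order 24; f is primitive.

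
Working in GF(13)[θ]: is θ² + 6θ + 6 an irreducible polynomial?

No

Write h(θ) = θ² + 6θ + 6.
Check each element of GF(13) for a root: h(0)=6, h(1)=0, h(2)=9, h(3)=7, h(4)=7, h(5)=9, h(6)=0, h(7)=6, h(8)=1, h(9)=11, h(10)=10, h(11)=11, h(12)=1.
h(1) = 0, so (θ − 1) divides h(θ); h is reducible.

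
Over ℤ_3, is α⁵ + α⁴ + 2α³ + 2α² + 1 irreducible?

Yes

Write g(α) = α⁵ + α⁴ + 2α³ + 2α² + 1.
Check for roots in ℤ_3: g(0) = 1; g(1) = 1; g(2) = 1.
No roots, so no linear factors.
Monic irreducibles of degree 2 over GF(3): α² + 1, α² + α + 2, α² + 2α + 2.
None of them divide g (all give nonzero remainder).
No irreducible factor of degree ≤ 2 exists, so g is irreducible over GF(3).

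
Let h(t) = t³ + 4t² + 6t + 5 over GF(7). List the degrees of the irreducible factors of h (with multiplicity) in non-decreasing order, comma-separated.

3

Complete factorization: h(t) = (t³ + 4t² + 6t + 5).
Factor degrees with multiplicity: 3 = 3.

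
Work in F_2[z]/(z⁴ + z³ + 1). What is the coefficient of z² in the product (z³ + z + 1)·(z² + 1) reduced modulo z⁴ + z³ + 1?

1

Multiply in F_2[z]: (z³ + z + 1)·(z² + 1) = z⁵ + z² + z + 1.
Reduce using z⁴ ≡ z³ + 1 (mod z⁴ + z³ + 1).
Reduced: z³ + z².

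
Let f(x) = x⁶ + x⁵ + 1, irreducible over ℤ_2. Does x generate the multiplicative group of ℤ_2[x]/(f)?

|GF(2^6)^×| = 2^6 − 1 = 63. Prime factorization: 63 = 3^2·7.
f is primitive ⇔ x has order 63 in GF(2)[x]/(f), i.e. x^(63/q) ≠ 1 for each prime q | 63.
x^(21) mod f = x⁵ + x⁴ + x³ + 1.
x^(9) mod f = x⁵ + x³ + x² + x + 1.
None equal 1, so x has full order 63; f is primitive.

Yes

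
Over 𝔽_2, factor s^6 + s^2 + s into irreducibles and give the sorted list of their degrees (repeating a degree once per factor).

1, 2, 3

Write h(s) = s^6 + s^2 + s.
Roots in 𝔽_2: h(0) = 0 → root; h(1) = 1.
Linear factors from roots: (s).
Complete factorization: h(s) = (s)·(s^2 + s + 1)·(s^3 + s^2 + 1).
Factor degrees with multiplicity: 1 + 2 + 3 = 6.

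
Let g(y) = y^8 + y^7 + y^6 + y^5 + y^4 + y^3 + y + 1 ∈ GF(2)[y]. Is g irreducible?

Check for roots in GF(2): g(0) = 1; g(1) = 0 → root.
g(1) = 0, so (y − 1) divides g(y); g is reducible.

No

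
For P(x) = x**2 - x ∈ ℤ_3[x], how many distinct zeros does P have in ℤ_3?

Evaluate at each of the 3 elements of ℤ_3:
P(0) = 0 → root; P(1) = 0 → root; P(2) = 2.
Roots: {0, 1}.

2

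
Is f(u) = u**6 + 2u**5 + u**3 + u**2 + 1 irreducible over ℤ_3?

No

Check for roots in ℤ_3: f(0) = 1; f(1) = 0 → root; f(2) = 0 → root.
f(1) = 0, so (u − 1) divides f(u); f is reducible.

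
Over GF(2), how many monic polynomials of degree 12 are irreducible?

335

Gauss's count: N_{2}(12) = (1/12) Σ_{d|12} μ(12/d)·2^d.
Divisors of 12: 1, 2, 3, 4, 6, 12; μ(12/d) for each: 0, 1, 0, -1, -1, 1.
Σ = 2^2 − 2^4 − 2^6 + 2^12 = 4020.
N = 4020/12 = 335.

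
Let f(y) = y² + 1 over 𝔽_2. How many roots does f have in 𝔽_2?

1

Evaluate at each of the 2 elements of 𝔽_2:
f(0) = 1; f(1) = 0 → root.
Roots: {1}.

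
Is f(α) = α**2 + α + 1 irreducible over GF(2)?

Yes

Check for roots in GF(2): f(0) = 1; f(1) = 1.
No roots. A degree-2 polynomial over a field with no linear factor is irreducible.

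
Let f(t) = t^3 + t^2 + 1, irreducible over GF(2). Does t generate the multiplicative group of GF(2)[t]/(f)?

Yes

|GF(2^3)^×| = 2^3 − 1 = 7. Prime factorization: 7 = 7.
f is primitive ⇔ t has order 7 in GF(2)[t]/(f), i.e. t^(7/q) ≠ 1 for each prime q | 7.
t^(1) mod f = t.
None equal 1, so t has full order 7; f is primitive.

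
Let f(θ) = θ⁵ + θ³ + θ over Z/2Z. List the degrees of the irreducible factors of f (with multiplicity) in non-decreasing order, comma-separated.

Roots in Z/2Z: f(0) = 0 → root; f(1) = 1.
Linear factors from roots: (θ).
Complete factorization: f(θ) = (θ)·(θ² + θ + 1)^2.
Factor degrees with multiplicity: 1 + 2 + 2 = 5.

1, 2, 2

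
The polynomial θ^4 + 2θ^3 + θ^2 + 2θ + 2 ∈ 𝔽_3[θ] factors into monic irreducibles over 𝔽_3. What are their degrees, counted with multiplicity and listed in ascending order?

1, 3

Write f(θ) = θ^4 + 2θ^3 + θ^2 + 2θ + 2.
Roots in 𝔽_3: f(0) = 2; f(1) = 2; f(2) = 0 → root.
Linear factors from roots: (θ + 1).
Complete factorization: f(θ) = (θ + 1)·(θ^3 + θ^2 + 2).
Factor degrees with multiplicity: 1 + 3 = 4.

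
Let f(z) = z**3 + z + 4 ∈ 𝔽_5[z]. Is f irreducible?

Check for roots in 𝔽_5: f(0) = 4; f(1) = 1; f(2) = 4; f(3) = 4; f(4) = 2.
No roots. A degree-3 polynomial over a field with no linear factor is irreducible.

Yes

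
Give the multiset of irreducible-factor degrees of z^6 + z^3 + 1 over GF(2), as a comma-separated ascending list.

Write f(z) = z^6 + z^3 + 1.
Roots in GF(2): f(0) = 1; f(1) = 1.
Complete factorization: f(z) = (z^6 + z^3 + 1).
Factor degrees with multiplicity: 6 = 6.

6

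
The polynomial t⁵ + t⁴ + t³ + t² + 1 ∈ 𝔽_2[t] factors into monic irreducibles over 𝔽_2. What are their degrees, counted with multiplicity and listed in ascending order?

5

Write h(t) = t⁵ + t⁴ + t³ + t² + 1.
Roots in 𝔽_2: h(0) = 1; h(1) = 1.
Complete factorization: h(t) = (t⁵ + t⁴ + t³ + t² + 1).
Factor degrees with multiplicity: 5 = 5.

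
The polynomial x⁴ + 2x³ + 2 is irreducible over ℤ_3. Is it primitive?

Write f(x) = x⁴ + 2x³ + 2.
|GF(3^4)^×| = 3^4 − 1 = 80. Prime factorization: 80 = 2^4·5.
f is primitive ⇔ x has order 80 in GF(3)[x]/(f), i.e. x^(80/q) ≠ 1 for each prime q | 80.
x^(40) mod f = 2.
x^(16) mod f = 2x² + x + 2.
None equal 1, so x has full order 80; f is primitive.

Yes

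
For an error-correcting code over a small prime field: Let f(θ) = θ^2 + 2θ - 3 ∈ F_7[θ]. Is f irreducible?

Check for roots in F_7: f(0) = 4; f(1) = 0 → root; f(2) = 5; f(3) = 5; f(4) = 0 → root; f(5) = 4; f(6) = 3.
f(1) = 0, so (θ − 1) divides f(θ); f is reducible.

No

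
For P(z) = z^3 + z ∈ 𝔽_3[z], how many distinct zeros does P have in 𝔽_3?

1

Evaluate at each of the 3 elements of 𝔽_3:
P(0) = 0 → root; P(1) = 2; P(2) = 1.
Roots: {0}.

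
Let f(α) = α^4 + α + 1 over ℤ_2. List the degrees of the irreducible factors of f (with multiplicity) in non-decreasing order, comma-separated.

Roots in ℤ_2: f(0) = 1; f(1) = 1.
Complete factorization: f(α) = (α^4 + α + 1).
Factor degrees with multiplicity: 4 = 4.

4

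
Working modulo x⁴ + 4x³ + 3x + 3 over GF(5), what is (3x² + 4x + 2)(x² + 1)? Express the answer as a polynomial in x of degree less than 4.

2x^3 + 3

Multiply in GF(5)[x]: (3x² + 4x + 2)·(x² + 1) = 3x⁴ + 4x³ + 4x + 2.
Reduce using x⁴ ≡ x³ + 2x + 2 (mod x⁴ + 4x³ + 3x + 3).
Reduced: 2x³ + 3.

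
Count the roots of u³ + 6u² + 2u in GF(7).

2

Write g(u) = u³ + 6u² + 2u.
Evaluate at each of the 7 elements of GF(7):
g(0) = 0 → root; g(1) = 2; g(2) = 1; g(3) = 3; g(4) = 0 → root; g(5) = 5; g(6) = 3.
Roots: {0, 4}.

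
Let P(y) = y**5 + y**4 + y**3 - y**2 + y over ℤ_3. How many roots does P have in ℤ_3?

3

Evaluate at each of the 3 elements of ℤ_3:
P(0) = 0 → root; P(1) = 0 → root; P(2) = 0 → root.
Roots: {0, 1, 2}.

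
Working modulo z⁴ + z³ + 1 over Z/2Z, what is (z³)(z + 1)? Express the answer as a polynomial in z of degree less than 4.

1

Multiply in Z/2Z[z]: (z³)·(z + 1) = z⁴ + z³.
Reduce using z⁴ ≡ z³ + 1 (mod z⁴ + z³ + 1).
Reduced: 1.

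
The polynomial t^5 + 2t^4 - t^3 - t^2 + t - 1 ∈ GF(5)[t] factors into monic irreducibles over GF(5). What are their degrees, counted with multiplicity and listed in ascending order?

5

Write h(t) = t^5 + 2t^4 - t^3 - t^2 + t - 1.
Roots in GF(5): h(0) = 4; h(1) = 1; h(2) = 3; h(3) = 1; h(4) = 4.
Complete factorization: h(t) = (t^5 + 2t^4 - t^3 - t^2 + t - 1).
Factor degrees with multiplicity: 5 = 5.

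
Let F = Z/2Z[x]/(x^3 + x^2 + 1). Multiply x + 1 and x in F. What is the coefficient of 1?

Multiply in Z/2Z[x]: (x + 1)·(x) = x^2 + x.
Reduced: x^2 + x.

0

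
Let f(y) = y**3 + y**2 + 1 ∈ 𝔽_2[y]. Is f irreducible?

Check for roots in 𝔽_2: f(0) = 1; f(1) = 1.
No roots. A degree-3 polynomial over a field with no linear factor is irreducible.

Yes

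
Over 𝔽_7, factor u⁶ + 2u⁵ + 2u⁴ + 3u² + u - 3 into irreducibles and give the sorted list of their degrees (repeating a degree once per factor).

1, 2, 3

Write h(u) = u⁶ + 2u⁵ + 2u⁴ + 3u² + u - 3.
Linear factors from roots: (u + 1).
Complete factorization: h(u) = (u + 1)·(u² + 3u + 1)·(u³ - 2u² - u - 3).
Factor degrees with multiplicity: 1 + 2 + 3 = 6.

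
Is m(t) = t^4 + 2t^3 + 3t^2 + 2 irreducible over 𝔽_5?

Check for roots in 𝔽_5: m(0) = 2; m(1) = 3; m(2) = 1; m(3) = 4; m(4) = 4.
No roots, so no linear factors.
Degree-2 irreducible divisors: test the 10 monic irreducibles of degree 2 over GF(5).
None of them divide m (all give nonzero remainder).
No irreducible factor of degree ≤ 2 exists, so m is irreducible over GF(5).

Yes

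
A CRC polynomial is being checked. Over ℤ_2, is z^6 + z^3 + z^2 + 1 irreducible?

Write h(z) = z^6 + z^3 + z^2 + 1.
Check for roots in ℤ_2: h(0) = 1; h(1) = 0 → root.
h(1) = 0, so (z − 1) divides h(z); h is reducible.

No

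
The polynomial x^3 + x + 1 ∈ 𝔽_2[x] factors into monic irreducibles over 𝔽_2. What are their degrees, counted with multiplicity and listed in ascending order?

3

Write f(x) = x^3 + x + 1.
Roots in 𝔽_2: f(0) = 1; f(1) = 1.
Complete factorization: f(x) = (x^3 + x + 1).
Factor degrees with multiplicity: 3 = 3.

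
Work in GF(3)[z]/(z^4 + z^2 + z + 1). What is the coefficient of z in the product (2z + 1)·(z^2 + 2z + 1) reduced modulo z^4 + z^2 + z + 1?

1

Multiply in GF(3)[z]: (2z + 1)·(z^2 + 2z + 1) = 2z^3 + 2z^2 + z + 1.
Reduced: 2z^3 + 2z^2 + z + 1.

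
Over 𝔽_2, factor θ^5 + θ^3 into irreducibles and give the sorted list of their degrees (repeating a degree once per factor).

Write f(θ) = θ^5 + θ^3.
Roots in 𝔽_2: f(0) = 0 → root; f(1) = 0 → root.
Linear factors from roots: (θ), (θ + 1).
Complete factorization: f(θ) = (θ + 1)^2·(θ)^3.
Factor degrees with multiplicity: 1 + 1 + 1 + 1 + 1 = 5.

1, 1, 1, 1, 1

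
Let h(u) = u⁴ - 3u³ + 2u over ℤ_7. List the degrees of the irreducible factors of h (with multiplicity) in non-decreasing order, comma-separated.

1, 1, 2

Linear factors from roots: (u), (u - 1).
Complete factorization: h(u) = (u)·(u - 1)·(u² - 2u - 2).
Factor degrees with multiplicity: 1 + 1 + 2 = 4.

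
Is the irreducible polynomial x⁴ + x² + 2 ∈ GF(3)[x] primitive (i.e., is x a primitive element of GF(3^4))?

No

Write f(x) = x⁴ + x² + 2.
|GF(3^4)^×| = 3^4 − 1 = 80. Prime factorization: 80 = 2^4·5.
f is primitive ⇔ x has order 80 in GF(3)[x]/(f), i.e. x^(80/q) ≠ 1 for each prime q | 80.
x^(40) mod f = 2.
x^(16) mod f = 1
Since x^(16) = 1, the order of x divides 16 < 80; not primitive.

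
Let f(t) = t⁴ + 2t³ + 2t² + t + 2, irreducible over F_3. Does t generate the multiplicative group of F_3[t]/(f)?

Yes

|GF(3^4)^×| = 3^4 − 1 = 80. Prime factorization: 80 = 2^4·5.
f is primitive ⇔ t has order 80 in GF(3)[t]/(f), i.e. t^(80/q) ≠ 1 for each prime q | 80.
t^(40) mod f = 2.
t^(16) mod f = t² + 2t.
None equal 1, so t has full order 80; f is primitive.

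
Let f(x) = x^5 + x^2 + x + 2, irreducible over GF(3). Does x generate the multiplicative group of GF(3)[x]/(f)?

|GF(3^5)^×| = 3^5 − 1 = 242. Prime factorization: 242 = 2·11^2.
f is primitive ⇔ x has order 242 in GF(3)[x]/(f), i.e. x^(242/q) ≠ 1 for each prime q | 242.
x^(121) mod f = 1
x^(22) mod f = x^4 + 2x^3 + 2x^2 + 2x.
Since x^(121) = 1, the order of x divides 121 < 242; not primitive.

No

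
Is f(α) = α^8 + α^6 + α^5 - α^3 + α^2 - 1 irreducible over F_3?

Yes

Check for roots in F_3: f(0) = 2; f(1) = 2; f(2) = 2.
No roots, so no linear factors.
Monic irreducibles of degree 2 over GF(3): α^2 + 1, α^2 + α - 1, α^2 - α - 1.
None of them divide f (all give nonzero remainder).
Degree-3 irreducible divisors: test the 8 monic irreducibles of degree 3 over GF(3).
None of them divide f (all give nonzero remainder).
Degree-4 irreducible divisors: test the 18 monic irreducibles of degree 4 over GF(3).
None of them divide f (all give nonzero remainder).
No irreducible factor of degree ≤ 4 exists, so f is irreducible over GF(3).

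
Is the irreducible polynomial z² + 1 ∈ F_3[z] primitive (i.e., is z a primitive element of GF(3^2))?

Write f(z) = z² + 1.
|GF(3^2)^×| = 3^2 − 1 = 8. Prime factorization: 8 = 2^3.
f is primitive ⇔ z has order 8 in GF(3)[z]/(f), i.e. z^(8/q) ≠ 1 for each prime q | 8.
z^(4) mod f = 1
Since z^(4) = 1, the order of z divides 4 < 8; not primitive.

No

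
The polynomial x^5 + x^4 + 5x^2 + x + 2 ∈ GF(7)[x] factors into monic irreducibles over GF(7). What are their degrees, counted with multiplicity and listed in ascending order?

Write f(x) = x^5 + x^4 + 5x^2 + x + 2.
Complete factorization: f(x) = (x^5 + x^4 + 5x^2 + x + 2).
Factor degrees with multiplicity: 5 = 5.

5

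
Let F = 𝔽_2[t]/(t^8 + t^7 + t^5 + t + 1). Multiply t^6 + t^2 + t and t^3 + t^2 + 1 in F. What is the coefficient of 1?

Multiply in 𝔽_2[t]: (t^6 + t^2 + t)·(t^3 + t^2 + 1) = t^9 + t^8 + t^6 + t^5 + t^3 + t^2 + t.
Reduce using t^8 ≡ t^7 + t^5 + t + 1 (mod t^8 + t^7 + t^5 + t + 1).
Reduced: t^5 + t^3.

0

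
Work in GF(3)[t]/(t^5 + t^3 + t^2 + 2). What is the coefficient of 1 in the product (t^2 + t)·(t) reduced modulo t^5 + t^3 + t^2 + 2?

0

Multiply in GF(3)[t]: (t^2 + t)·(t) = t^3 + t^2.
Reduced: t^3 + t^2.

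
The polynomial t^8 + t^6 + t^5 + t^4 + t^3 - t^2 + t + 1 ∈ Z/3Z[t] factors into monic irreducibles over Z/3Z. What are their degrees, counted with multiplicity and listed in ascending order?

Write g(t) = t^8 + t^6 + t^5 + t^4 + t^3 - t^2 + t + 1.
Roots in Z/3Z: g(0) = 1; g(1) = 0 → root; g(2) = 0 → root.
Linear factors from roots: (t - 1), (t + 1).
Complete factorization: g(t) = (t + 1)·(t - 1)·(t^2 - t - 1)·(t^4 + t^3 + t^2 + 1).
Factor degrees with multiplicity: 1 + 1 + 2 + 4 = 8.

1, 1, 2, 4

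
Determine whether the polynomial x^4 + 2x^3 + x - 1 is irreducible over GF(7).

Write f(x) = x^4 + 2x^3 + x - 1.
Check for roots in GF(7): f(0) = 6; f(1) = 3; f(2) = 5; f(3) = 4; f(4) = 2; f(5) = 4; f(6) = 4.
No roots, so no linear factors.
Degree-2 irreducible divisors: test the 21 monic irreducibles of degree 2 over GF(7).
None of them divide f (all give nonzero remainder).
No irreducible factor of degree ≤ 2 exists, so f is irreducible over GF(7).

Yes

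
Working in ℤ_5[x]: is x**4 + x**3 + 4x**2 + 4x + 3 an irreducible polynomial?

Yes

Write P(x) = x**4 + x**3 + 4x**2 + 4x + 3.
Check for roots in ℤ_5: P(0) = 3; P(1) = 3; P(2) = 1; P(3) = 4; P(4) = 3.
No roots, so no linear factors.
Degree-2 irreducible divisors: test the 10 monic irreducibles of degree 2 over GF(5).
None of them divide P (all give nonzero remainder).
No irreducible factor of degree ≤ 2 exists, so P is irreducible over GF(5).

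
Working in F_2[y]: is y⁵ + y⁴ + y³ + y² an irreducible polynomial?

Write m(y) = y⁵ + y⁴ + y³ + y².
Check for roots in F_2: m(0) = 0 → root; m(1) = 0 → root.
m(0) = 0, so (y) divides m(y); m is reducible.

No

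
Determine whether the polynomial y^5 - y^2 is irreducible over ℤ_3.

No

Write P(y) = y^5 - y^2.
Check for roots in ℤ_3: P(0) = 0 → root; P(1) = 0 → root; P(2) = 1.
P(0) = 0, so (y) divides P(y); P is reducible.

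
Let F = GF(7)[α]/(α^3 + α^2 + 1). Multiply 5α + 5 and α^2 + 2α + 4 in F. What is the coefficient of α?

Multiply in GF(7)[α]: (5α + 5)·(α^2 + 2α + 4) = 5α^3 + α^2 + 2α + 6.
Reduce using α^3 ≡ 6α^2 + 6 (mod α^3 + α^2 + 1).
Reduced: 3α^2 + 2α + 1.

2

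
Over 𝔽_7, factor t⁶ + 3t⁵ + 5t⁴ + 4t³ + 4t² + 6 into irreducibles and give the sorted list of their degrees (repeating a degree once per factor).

1, 2, 3

Write h(t) = t⁶ + 3t⁵ + 5t⁴ + 4t³ + 4t² + 6.
Linear factors from roots: (t + 5).
Complete factorization: h(t) = (t + 5)·(t² + 2t + 3)·(t³ + 3t² + 6t + 6).
Factor degrees with multiplicity: 1 + 2 + 3 = 6.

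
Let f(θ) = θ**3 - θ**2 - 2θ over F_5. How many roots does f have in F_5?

Evaluate at each of the 5 elements of F_5:
f(0) = 0 → root; f(1) = 3; f(2) = 0 → root; f(3) = 2; f(4) = 0 → root.
Roots: {0, 2, 4}.

3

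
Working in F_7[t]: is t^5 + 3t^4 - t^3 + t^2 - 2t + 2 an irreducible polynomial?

Yes

Write f(t) = t^5 + 3t^4 - t^3 + t^2 - 2t + 2.
Check for roots in F_7: f(0) = 2; f(1) = 4; f(2) = 4; f(3) = 2; f(4) = 2; f(5) = 6; f(6) = 1.
No roots, so no linear factors.
Degree-2 irreducible divisors: test the 21 monic irreducibles of degree 2 over GF(7).
None of them divide f (all give nonzero remainder).
No irreducible factor of degree ≤ 2 exists, so f is irreducible over GF(7).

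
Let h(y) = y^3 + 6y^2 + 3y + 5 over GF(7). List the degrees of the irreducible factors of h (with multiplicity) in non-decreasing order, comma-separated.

1, 2

Linear factors from roots: (y + 1).
Complete factorization: h(y) = (y + 1)·(y^2 + 5y + 5).
Factor degrees with multiplicity: 1 + 2 = 3.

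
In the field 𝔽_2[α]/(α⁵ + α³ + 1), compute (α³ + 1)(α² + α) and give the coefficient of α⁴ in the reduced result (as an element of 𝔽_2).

Multiply in 𝔽_2[α]: (α³ + 1)·(α² + α) = α⁵ + α⁴ + α² + α.
Reduce using α⁵ ≡ α³ + 1 (mod α⁵ + α³ + 1).
Reduced: α⁴ + α³ + α² + α + 1.

1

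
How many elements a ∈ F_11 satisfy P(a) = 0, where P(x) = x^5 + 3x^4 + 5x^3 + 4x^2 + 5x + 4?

5

Evaluate at each of the 11 elements of F_11:
P(0) = 4; P(1) = 0 → root; P(2) = 7; P(3) = 5; P(4) = 0 → root; P(5) = 1; P(6) = 8; P(7) = 0 → root; P(8) = 0 → root; P(9) = 8; P(10) = 0 → root.
Roots: {1, 4, 7, 8, 10}.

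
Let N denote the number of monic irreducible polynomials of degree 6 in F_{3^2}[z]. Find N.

x^(9^6) − x is the product of all monic irreducibles of degree dividing 6; Möbius inversion gives N = (1/6) Σ μ(6/d)·9^d.
Divisors of 6: 1, 2, 3, 6; μ(6/d) for each: 1, -1, -1, 1.
Σ = 9^1 − 9^2 − 9^3 + 9^6 = 530640.
N = 530640/6 = 88440.

88440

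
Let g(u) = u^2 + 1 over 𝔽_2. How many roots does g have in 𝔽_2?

1

Evaluate at each of the 2 elements of 𝔽_2:
g(0) = 1; g(1) = 0 → root.
Roots: {1}.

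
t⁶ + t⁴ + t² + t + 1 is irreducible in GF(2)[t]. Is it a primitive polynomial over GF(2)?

No

Write f(t) = t⁶ + t⁴ + t² + t + 1.
|GF(2^6)^×| = 2^6 − 1 = 63. Prime factorization: 63 = 3^2·7.
f is primitive ⇔ t has order 63 in GF(2)[t]/(f), i.e. t^(63/q) ≠ 1 for each prime q | 63.
t^(21) mod f = 1
t^(9) mod f = t⁴ + t² + t.
Since t^(21) = 1, the order of t divides 21 < 63; not primitive.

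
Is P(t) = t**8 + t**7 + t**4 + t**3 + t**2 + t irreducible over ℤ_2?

No

Check for roots in ℤ_2: P(0) = 0 → root; P(1) = 0 → root.
P(0) = 0, so (t) divides P(t); P is reducible.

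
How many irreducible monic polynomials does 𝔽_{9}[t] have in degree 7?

x^(9^7) − x is the product of all monic irreducibles of degree dividing 7; Möbius inversion gives N = (1/7) Σ μ(7/d)·9^d.
Divisors of 7: 1, 7; μ(7/d) for each: -1, 1.
Σ = − 9^1 + 9^7 = 4782960.
N = 4782960/7 = 683280.

683280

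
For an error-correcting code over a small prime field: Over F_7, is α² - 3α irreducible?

Write m(α) = α² - 3α.
Check for roots in F_7: m(0) = 0 → root; m(1) = 5; m(2) = 5; m(3) = 0 → root; m(4) = 4; m(5) = 3; m(6) = 4.
m(0) = 0, so (α) divides m(α); m is reducible.

No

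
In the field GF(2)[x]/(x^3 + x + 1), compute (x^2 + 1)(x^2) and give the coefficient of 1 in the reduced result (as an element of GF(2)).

Multiply in GF(2)[x]: (x^2 + 1)·(x^2) = x^4 + x^2.
Reduce using x^3 ≡ x + 1 (mod x^3 + x + 1).
Reduced: x.

0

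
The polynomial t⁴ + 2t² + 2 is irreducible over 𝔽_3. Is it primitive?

No

Write f(t) = t⁴ + 2t² + 2.
|GF(3^4)^×| = 3^4 − 1 = 80. Prime factorization: 80 = 2^4·5.
f is primitive ⇔ t has order 80 in GF(3)[t]/(f), i.e. t^(80/q) ≠ 1 for each prime q | 80.
t^(40) mod f = 2.
t^(16) mod f = 1
Since t^(16) = 1, the order of t divides 16 < 80; not primitive.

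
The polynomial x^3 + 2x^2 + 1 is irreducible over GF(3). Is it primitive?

Yes

Write f(x) = x^3 + 2x^2 + 1.
|GF(3^3)^×| = 3^3 − 1 = 26. Prime factorization: 26 = 2·13.
f is primitive ⇔ x has order 26 in GF(3)[x]/(f), i.e. x^(26/q) ≠ 1 for each prime q | 26.
x^(13) mod f = 2.
x^(2) mod f = x^2.
None equal 1, so x has full order 26; f is primitive.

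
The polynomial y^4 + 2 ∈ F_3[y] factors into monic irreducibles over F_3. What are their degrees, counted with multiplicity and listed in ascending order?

1, 1, 2

Write f(y) = y^4 + 2.
Roots in F_3: f(0) = 2; f(1) = 0 → root; f(2) = 0 → root.
Linear factors from roots: (y + 2), (y + 1).
Complete factorization: f(y) = (y + 1)·(y + 2)·(y^2 + 1).
Factor degrees with multiplicity: 1 + 1 + 2 = 4.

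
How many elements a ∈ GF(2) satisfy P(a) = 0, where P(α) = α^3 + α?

2

Evaluate at each of the 2 elements of GF(2):
P(0) = 0 → root; P(1) = 0 → root.
Roots: {0, 1}.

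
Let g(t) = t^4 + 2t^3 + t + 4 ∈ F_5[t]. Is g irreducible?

Check for roots in F_5: g(0) = 4; g(1) = 3; g(2) = 3; g(3) = 2; g(4) = 2.
No roots, so no linear factors.
Degree-2 irreducible divisors: test the 10 monic irreducibles of degree 2 over GF(5).
None of them divide g (all give nonzero remainder).
No irreducible factor of degree ≤ 2 exists, so g is irreducible over GF(5).

Yes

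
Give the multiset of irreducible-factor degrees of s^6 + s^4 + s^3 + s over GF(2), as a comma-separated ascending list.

1, 1, 1, 1, 2

Write g(s) = s^6 + s^4 + s^3 + s.
Roots in GF(2): g(0) = 0 → root; g(1) = 0 → root.
Linear factors from roots: (s), (s + 1).
Complete factorization: g(s) = (s)·(s + 1)^3·(s^2 + s + 1).
Factor degrees with multiplicity: 1 + 1 + 1 + 1 + 2 = 6.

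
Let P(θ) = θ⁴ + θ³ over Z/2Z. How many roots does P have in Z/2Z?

2

Evaluate at each of the 2 elements of Z/2Z:
P(0) = 0 → root; P(1) = 0 → root.
Roots: {0, 1}.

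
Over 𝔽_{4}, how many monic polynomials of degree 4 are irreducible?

x^(4^4) − x is the product of all monic irreducibles of degree dividing 4; Möbius inversion gives N = (1/4) Σ μ(4/d)·4^d.
Divisors of 4: 1, 2, 4; μ(4/d) for each: 0, -1, 1.
Σ = − 4^2 + 4^4 = 240.
N = 240/4 = 60.

60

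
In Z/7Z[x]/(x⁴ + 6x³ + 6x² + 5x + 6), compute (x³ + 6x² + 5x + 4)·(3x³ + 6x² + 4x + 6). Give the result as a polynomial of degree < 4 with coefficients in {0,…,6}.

x^3 + 5x^2 + 5x + 4

Multiply in Z/7Z[x]: (x³ + 6x² + 5x + 4)·(3x³ + 6x² + 4x + 6) = 3x⁶ + 3x⁵ + 6x⁴ + 2x³ + 3x² + 4x + 3.
Reduce using x⁴ ≡ x³ + x² + 2x + 1 (mod x⁴ + 6x³ + 6x² + 5x + 6).
Reduced: x³ + 5x² + 5x + 4.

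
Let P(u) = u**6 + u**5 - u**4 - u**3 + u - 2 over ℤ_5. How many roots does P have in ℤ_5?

1

Evaluate at each of the 5 elements of ℤ_5:
P(0) = 3; P(1) = 4; P(2) = 2; P(3) = 0 → root; P(4) = 2.
Roots: {3}.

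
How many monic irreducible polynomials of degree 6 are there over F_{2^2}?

670

By the necklace-counting formula, N_4(6) = (1/6) Σ_{d|6} μ(6/d)·4^d.
Divisors of 6: 1, 2, 3, 6; μ(6/d) for each: 1, -1, -1, 1.
Σ = 4^1 − 4^2 − 4^3 + 4^6 = 4020.
N = 4020/6 = 670.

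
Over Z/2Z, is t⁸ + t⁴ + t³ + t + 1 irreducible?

Write h(t) = t⁸ + t⁴ + t³ + t + 1.
Check for roots in Z/2Z: h(0) = 1; h(1) = 1.
No roots, so no linear factors.
Monic irreducibles of degree 2 over GF(2): t² + t + 1.
None of them divide h (all give nonzero remainder).
Monic irreducibles of degree 3 over GF(2): t³ + t + 1, t³ + t² + 1.
None of them divide h (all give nonzero remainder).
Monic irreducibles of degree 4 over GF(2): t⁴ + t + 1, t⁴ + t³ + 1, t⁴ + t³ + t² + t + 1.
None of them divide h (all give nonzero remainder).
No irreducible factor of degree ≤ 4 exists, so h is irreducible over GF(2).

Yes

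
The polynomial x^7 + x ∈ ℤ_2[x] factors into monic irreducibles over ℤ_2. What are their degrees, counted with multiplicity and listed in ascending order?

1, 1, 1, 2, 2

Write f(x) = x^7 + x.
Roots in ℤ_2: f(0) = 0 → root; f(1) = 0 → root.
Linear factors from roots: (x), (x + 1).
Complete factorization: f(x) = (x)·(x + 1)^2·(x^2 + x + 1)^2.
Factor degrees with multiplicity: 1 + 1 + 1 + 2 + 2 = 7.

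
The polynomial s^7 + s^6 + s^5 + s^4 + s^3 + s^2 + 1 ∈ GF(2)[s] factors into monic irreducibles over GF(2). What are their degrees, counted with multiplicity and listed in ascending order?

Write g(s) = s^7 + s^6 + s^5 + s^4 + s^3 + s^2 + 1.
Roots in GF(2): g(0) = 1; g(1) = 1.
Complete factorization: g(s) = (s^7 + s^6 + s^5 + s^4 + s^3 + s^2 + 1).
Factor degrees with multiplicity: 7 = 7.

7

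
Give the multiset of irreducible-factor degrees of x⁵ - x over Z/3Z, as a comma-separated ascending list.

1, 1, 1, 2

Write h(x) = x⁵ - x.
Roots in Z/3Z: h(0) = 0 → root; h(1) = 0 → root; h(2) = 0 → root.
Linear factors from roots: (x), (x - 1), (x + 1).
Complete factorization: h(x) = (x)·(x + 1)·(x - 1)·(x² + 1).
Factor degrees with multiplicity: 1 + 1 + 1 + 2 = 5.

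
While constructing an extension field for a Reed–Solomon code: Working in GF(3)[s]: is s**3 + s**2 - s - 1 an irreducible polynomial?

Write P(s) = s**3 + s**2 - s - 1.
Check for roots in GF(3): P(0) = 2; P(1) = 0 → root; P(2) = 0 → root.
P(1) = 0, so (s − 1) divides P(s); P is reducible.

No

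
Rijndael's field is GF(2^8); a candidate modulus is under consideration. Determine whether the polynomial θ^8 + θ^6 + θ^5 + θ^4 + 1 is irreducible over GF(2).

Yes

Write m(θ) = θ^8 + θ^6 + θ^5 + θ^4 + 1.
Check for roots in GF(2): m(0) = 1; m(1) = 1.
No roots, so no linear factors.
Monic irreducibles of degree 2 over GF(2): θ^2 + θ + 1.
None of them divide m (all give nonzero remainder).
Monic irreducibles of degree 3 over GF(2): θ^3 + θ + 1, θ^3 + θ^2 + 1.
None of them divide m (all give nonzero remainder).
Monic irreducibles of degree 4 over GF(2): θ^4 + θ + 1, θ^4 + θ^3 + 1, θ^4 + θ^3 + θ^2 + θ + 1.
None of them divide m (all give nonzero remainder).
No irreducible factor of degree ≤ 4 exists, so m is irreducible over GF(2).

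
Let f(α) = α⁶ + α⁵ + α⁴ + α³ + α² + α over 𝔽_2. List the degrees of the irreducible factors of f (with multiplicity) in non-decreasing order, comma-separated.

Roots in 𝔽_2: f(0) = 0 → root; f(1) = 0 → root.
Linear factors from roots: (α), (α + 1).
Complete factorization: f(α) = (α)·(α + 1)·(α² + α + 1)^2.
Factor degrees with multiplicity: 1 + 1 + 2 + 2 = 6.

1, 1, 2, 2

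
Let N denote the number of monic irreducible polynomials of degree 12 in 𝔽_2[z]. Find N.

Gauss's count: N_{2}(12) = (1/12) Σ_{d|12} μ(12/d)·2^d.
Divisors of 12: 1, 2, 3, 4, 6, 12; μ(12/d) for each: 0, 1, 0, -1, -1, 1.
Σ = 2^2 − 2^4 − 2^6 + 2^12 = 4020.
N = 4020/12 = 335.

335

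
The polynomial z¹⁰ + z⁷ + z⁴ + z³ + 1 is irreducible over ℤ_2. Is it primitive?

No

Write f(z) = z¹⁰ + z⁷ + z⁴ + z³ + 1.
|GF(2^10)^×| = 2^10 − 1 = 1023. Prime factorization: 1023 = 3·11·31.
f is primitive ⇔ z has order 1023 in GF(2)[z]/(f), i.e. z^(1023/q) ≠ 1 for each prime q | 1023.
z^(341) mod f = 1
z^(93) mod f = z⁹ + z⁸ + z⁵ + z³ + z² + z + 1.
z^(33) mod f = z⁹ + z⁸ + z⁶ + z⁵ + z⁴ + z³ + 1.
Since z^(341) = 1, the order of z divides 341 < 1023; not primitive.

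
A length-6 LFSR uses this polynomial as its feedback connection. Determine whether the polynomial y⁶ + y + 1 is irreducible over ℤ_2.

Write m(y) = y⁶ + y + 1.
Check for roots in ℤ_2: m(0) = 1; m(1) = 1.
No roots, so no linear factors.
Monic irreducibles of degree 2 over GF(2): y² + y + 1.
None of them divide m (all give nonzero remainder).
Monic irreducibles of degree 3 over GF(2): y³ + y + 1, y³ + y² + 1.
None of them divide m (all give nonzero remainder).
No irreducible factor of degree ≤ 3 exists, so m is irreducible over GF(2).

Yes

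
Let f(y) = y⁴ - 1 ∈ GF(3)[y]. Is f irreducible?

No

Check for roots in GF(3): f(0) = 2; f(1) = 0 → root; f(2) = 0 → root.
f(1) = 0, so (y − 1) divides f(y); f is reducible.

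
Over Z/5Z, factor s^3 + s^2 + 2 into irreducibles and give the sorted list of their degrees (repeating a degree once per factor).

3

Write g(s) = s^3 + s^2 + 2.
Roots in Z/5Z: g(0) = 2; g(1) = 4; g(2) = 4; g(3) = 3; g(4) = 2.
Complete factorization: g(s) = (s^3 + s^2 + 2).
Factor degrees with multiplicity: 3 = 3.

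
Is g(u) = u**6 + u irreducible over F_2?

No

Check for roots in F_2: g(0) = 0 → root; g(1) = 0 → root.
g(0) = 0, so (u) divides g(u); g is reducible.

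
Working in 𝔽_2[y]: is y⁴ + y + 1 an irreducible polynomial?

Yes

Write g(y) = y⁴ + y + 1.
Check for roots in 𝔽_2: g(0) = 1; g(1) = 1.
No roots, so no linear factors.
Monic irreducibles of degree 2 over GF(2): y² + y + 1.
None of them divide g (all give nonzero remainder).
No irreducible factor of degree ≤ 2 exists, so g is irreducible over GF(2).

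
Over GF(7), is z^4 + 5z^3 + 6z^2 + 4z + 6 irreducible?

Yes

Write P(z) = z^4 + 5z^3 + 6z^2 + 4z + 6.
Check for roots in GF(7): P(0) = 6; P(1) = 1; P(2) = 3; P(3) = 1; P(4) = 1; P(5) = 5; P(6) = 4.
No roots, so no linear factors.
Degree-2 irreducible divisors: test the 21 monic irreducibles of degree 2 over GF(7).
None of them divide P (all give nonzero remainder).
No irreducible factor of degree ≤ 2 exists, so P is irreducible over GF(7).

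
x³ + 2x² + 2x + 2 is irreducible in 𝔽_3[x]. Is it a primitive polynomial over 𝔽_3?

No

Write f(x) = x³ + 2x² + 2x + 2.
|GF(3^3)^×| = 3^3 − 1 = 26. Prime factorization: 26 = 2·13.
f is primitive ⇔ x has order 26 in GF(3)[x]/(f), i.e. x^(26/q) ≠ 1 for each prime q | 26.
x^(13) mod f = 1
x^(2) mod f = x².
Since x^(13) = 1, the order of x divides 13 < 26; not primitive.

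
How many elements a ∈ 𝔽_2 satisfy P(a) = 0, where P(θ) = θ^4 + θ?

Evaluate at each of the 2 elements of 𝔽_2:
P(0) = 0 → root; P(1) = 0 → root.
Roots: {0, 1}.

2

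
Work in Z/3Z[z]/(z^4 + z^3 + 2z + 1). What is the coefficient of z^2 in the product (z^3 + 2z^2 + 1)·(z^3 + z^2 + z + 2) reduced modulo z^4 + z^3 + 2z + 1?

Multiply in Z/3Z[z]: (z^3 + 2z^2 + 1)·(z^3 + z^2 + z + 2) = z^6 + 2z^3 + 2z^2 + z + 2.
Reduce using z^4 ≡ 2z^3 + z + 2 (mod z^4 + z^3 + 2z + 1).
Reduced: 2z^3 + 1.

0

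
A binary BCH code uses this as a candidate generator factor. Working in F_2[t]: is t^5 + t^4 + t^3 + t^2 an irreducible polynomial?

No

Write h(t) = t^5 + t^4 + t^3 + t^2.
Check for roots in F_2: h(0) = 0 → root; h(1) = 0 → root.
h(0) = 0, so (t) divides h(t); h is reducible.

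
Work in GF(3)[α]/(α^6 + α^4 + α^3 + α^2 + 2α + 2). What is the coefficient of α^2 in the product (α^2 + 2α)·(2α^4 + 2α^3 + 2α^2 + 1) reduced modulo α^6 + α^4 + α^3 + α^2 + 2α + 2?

2

Multiply in GF(3)[α]: (α^2 + 2α)·(2α^4 + 2α^3 + 2α^2 + 1) = 2α^6 + α^3 + α^2 + 2α.
Reduce using α^6 ≡ 2α^4 + 2α^3 + 2α^2 + α + 1 (mod α^6 + α^4 + α^3 + α^2 + 2α + 2).
Reduced: α^4 + 2α^3 + 2α^2 + α + 2.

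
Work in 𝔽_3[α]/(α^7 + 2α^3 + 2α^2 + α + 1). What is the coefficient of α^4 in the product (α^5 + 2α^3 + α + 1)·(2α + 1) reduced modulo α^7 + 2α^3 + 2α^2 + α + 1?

1

Multiply in 𝔽_3[α]: (α^5 + 2α^3 + α + 1)·(2α + 1) = 2α^6 + α^5 + α^4 + 2α^3 + 2α^2 + 1.
Reduced: 2α^6 + α^5 + α^4 + 2α^3 + 2α^2 + 1.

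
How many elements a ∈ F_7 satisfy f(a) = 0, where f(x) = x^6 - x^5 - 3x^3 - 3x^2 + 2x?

3

Evaluate at each of the 7 elements of F_7:
f(0) = 0 → root; f(1) = 3; f(2) = 0 → root; f(3) = 6; f(4) = 5; f(5) = 6; f(6) = 0 → root.
Roots: {0, 2, 6}.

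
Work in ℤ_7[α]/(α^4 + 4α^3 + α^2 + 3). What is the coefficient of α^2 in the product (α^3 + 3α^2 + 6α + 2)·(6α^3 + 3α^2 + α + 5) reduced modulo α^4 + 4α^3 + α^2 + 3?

Multiply in ℤ_7[α]: (α^3 + 3α^2 + 6α + 2)·(6α^3 + 3α^2 + α + 5) = 6α^6 + 4α^4 + 3α^3 + 6α^2 + 4α + 3.
Reduce using α^4 ≡ 3α^3 + 6α^2 + 4 (mod α^4 + 4α^3 + α^2 + 3).
Reduced: α^3 + 6α^2 + 6α + 1.

6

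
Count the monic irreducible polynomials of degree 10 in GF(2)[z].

By the necklace-counting formula, N_2(10) = (1/10) Σ_{d|10} μ(10/d)·2^d.
Divisors of 10: 1, 2, 5, 10; μ(10/d) for each: 1, -1, -1, 1.
Σ = 2^1 − 2^2 − 2^5 + 2^10 = 990.
N = 990/10 = 99.

99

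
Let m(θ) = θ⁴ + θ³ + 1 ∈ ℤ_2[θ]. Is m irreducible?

Yes

Check for roots in ℤ_2: m(0) = 1; m(1) = 1.
No roots, so no linear factors.
Monic irreducibles of degree 2 over GF(2): θ² + θ + 1.
None of them divide m (all give nonzero remainder).
No irreducible factor of degree ≤ 2 exists, so m is irreducible over GF(2).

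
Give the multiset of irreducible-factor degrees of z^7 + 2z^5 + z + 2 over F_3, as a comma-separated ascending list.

Write h(z) = z^7 + 2z^5 + z + 2.
Roots in F_3: h(0) = 2; h(1) = 0 → root; h(2) = 1.
Linear factors from roots: (z + 2).
Complete factorization: h(z) = (z + 2)^2·(z^2 + z + 2)·(z^3 + z^2 + 2z + 1).
Factor degrees with multiplicity: 1 + 1 + 2 + 3 = 7.

1, 1, 2, 3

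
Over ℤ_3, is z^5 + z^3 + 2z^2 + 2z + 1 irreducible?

Yes

Write f(z) = z^5 + z^3 + 2z^2 + 2z + 1.
Check for roots in ℤ_3: f(0) = 1; f(1) = 1; f(2) = 2.
No roots, so no linear factors.
Monic irreducibles of degree 2 over GF(3): z^2 + 1, z^2 + z + 2, z^2 + 2z + 2.
None of them divide f (all give nonzero remainder).
No irreducible factor of degree ≤ 2 exists, so f is irreducible over GF(3).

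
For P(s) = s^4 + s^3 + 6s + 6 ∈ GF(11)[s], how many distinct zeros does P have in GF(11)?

2

Evaluate at each of the 11 elements of GF(11):
P(0) = 6; P(1) = 3; P(2) = 9; P(3) = 0 → root; P(4) = 9; P(5) = 5; P(6) = 3; P(7) = 9; P(8) = 9; P(9) = 2; P(10) = 0 → root.
Roots: {3, 10}.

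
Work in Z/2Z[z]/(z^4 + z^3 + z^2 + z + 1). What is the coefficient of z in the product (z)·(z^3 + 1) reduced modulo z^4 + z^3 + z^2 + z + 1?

0

Multiply in Z/2Z[z]: (z)·(z^3 + 1) = z^4 + z.
Reduce using z^4 ≡ z^3 + z^2 + z + 1 (mod z^4 + z^3 + z^2 + z + 1).
Reduced: z^3 + z^2 + 1.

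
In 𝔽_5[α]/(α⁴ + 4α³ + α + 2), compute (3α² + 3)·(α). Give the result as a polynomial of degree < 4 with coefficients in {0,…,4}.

3α^3 + 3α

Multiply in 𝔽_5[α]: (3α² + 3)·(α) = 3α³ + 3α.
Reduced: 3α³ + 3α.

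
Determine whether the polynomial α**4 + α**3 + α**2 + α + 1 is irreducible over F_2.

Yes

Write h(α) = α**4 + α**3 + α**2 + α + 1.
Check for roots in F_2: h(0) = 1; h(1) = 1.
No roots, so no linear factors.
Monic irreducibles of degree 2 over GF(2): α**2 + α + 1.
None of them divide h (all give nonzero remainder).
No irreducible factor of degree ≤ 2 exists, so h is irreducible over GF(2).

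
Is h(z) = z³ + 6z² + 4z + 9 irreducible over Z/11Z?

Yes

Check each element of Z/11Z for a root: h(0)=9, h(1)=9, h(2)=5, h(3)=3, h(4)=9, h(5)=7, h(6)=3, h(7)=3, h(8)=2, h(9)=6, h(10)=10.
No roots. A degree-3 polynomial over a field with no linear factor is irreducible.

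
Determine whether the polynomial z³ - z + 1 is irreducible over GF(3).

Yes

Write g(z) = z³ - z + 1.
Check for roots in GF(3): g(0) = 1; g(1) = 1; g(2) = 1.
No roots. A degree-3 polynomial over a field with no linear factor is irreducible.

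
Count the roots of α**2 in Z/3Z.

Write f(α) = α**2.
Evaluate at each of the 3 elements of Z/3Z:
f(0) = 0 → root; f(1) = 1; f(2) = 1.
Roots: {0}.

1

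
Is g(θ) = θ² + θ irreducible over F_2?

No

Check for roots in F_2: g(0) = 0 → root; g(1) = 0 → root.
g(0) = 0, so (θ) divides g(θ); g is reducible.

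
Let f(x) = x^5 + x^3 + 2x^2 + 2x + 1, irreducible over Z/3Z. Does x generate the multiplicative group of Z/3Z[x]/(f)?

Yes

|GF(3^5)^×| = 3^5 − 1 = 242. Prime factorization: 242 = 2·11^2.
f is primitive ⇔ x has order 242 in GF(3)[x]/(f), i.e. x^(242/q) ≠ 1 for each prime q | 242.
x^(121) mod f = 2.
x^(22) mod f = x + 1.
None equal 1, so x has full order 242; f is primitive.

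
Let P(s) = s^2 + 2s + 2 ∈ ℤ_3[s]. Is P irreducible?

Yes

Check for roots in ℤ_3: P(0) = 2; P(1) = 2; P(2) = 1.
No roots. A degree-2 polynomial over a field with no linear factor is irreducible.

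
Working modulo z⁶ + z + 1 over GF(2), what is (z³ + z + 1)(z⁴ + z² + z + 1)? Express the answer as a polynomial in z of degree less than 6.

z^2 + z + 1

Multiply in GF(2)[z]: (z³ + z + 1)·(z⁴ + z² + z + 1) = z⁷ + 1.
Reduce using z⁶ ≡ z + 1 (mod z⁶ + z + 1).
Reduced: z² + z + 1.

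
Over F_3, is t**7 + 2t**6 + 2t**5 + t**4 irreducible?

No

Write f(t) = t**7 + 2t**6 + 2t**5 + t**4.
Check for roots in F_3: f(0) = 0 → root; f(1) = 0 → root; f(2) = 0 → root.
f(0) = 0, so (t) divides f(t); f is reducible.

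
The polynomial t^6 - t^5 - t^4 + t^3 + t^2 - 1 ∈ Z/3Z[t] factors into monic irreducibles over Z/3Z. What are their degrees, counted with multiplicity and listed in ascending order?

Write h(t) = t^6 - t^5 - t^4 + t^3 + t^2 - 1.
Roots in Z/3Z: h(0) = 2; h(1) = 0 → root; h(2) = 0 → root.
Linear factors from roots: (t - 1), (t + 1).
Complete factorization: h(t) = (t - 1)·(t + 1)^2·(t^3 + t^2 - t + 1).
Factor degrees with multiplicity: 1 + 1 + 1 + 3 = 6.

1, 1, 1, 3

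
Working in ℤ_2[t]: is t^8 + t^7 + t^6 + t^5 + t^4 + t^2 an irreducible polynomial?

Write m(t) = t^8 + t^7 + t^6 + t^5 + t^4 + t^2.
Check for roots in ℤ_2: m(0) = 0 → root; m(1) = 0 → root.
m(0) = 0, so (t) divides m(t); m is reducible.

No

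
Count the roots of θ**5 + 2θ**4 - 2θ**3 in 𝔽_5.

1

Write h(θ) = θ**5 + 2θ**4 - 2θ**3.
Evaluate at each of the 5 elements of 𝔽_5:
h(0) = 0 → root; h(1) = 1; h(2) = 3; h(3) = 1; h(4) = 3.
Roots: {0}.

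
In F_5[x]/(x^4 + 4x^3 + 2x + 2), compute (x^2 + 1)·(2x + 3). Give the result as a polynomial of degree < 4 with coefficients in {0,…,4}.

2x^3 + 3x^2 + 2x + 3

Multiply in F_5[x]: (x^2 + 1)·(2x + 3) = 2x^3 + 3x^2 + 2x + 3.
Reduced: 2x^3 + 3x^2 + 2x + 3.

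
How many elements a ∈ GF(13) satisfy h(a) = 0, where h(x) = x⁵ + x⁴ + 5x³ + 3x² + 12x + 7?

2

Evaluate at each of the 13 elements of GF(13):
h(0) = 7; h(1) = 3; h(2) = 1; h(3) = 9; h(4) = 0 → root; h(5) = 6; h(6) = 4; h(7) = 10; h(8) = 4; h(9) = 11; h(10) = 0 → root; h(11) = 4; h(12) = 6.
Roots: {4, 10}.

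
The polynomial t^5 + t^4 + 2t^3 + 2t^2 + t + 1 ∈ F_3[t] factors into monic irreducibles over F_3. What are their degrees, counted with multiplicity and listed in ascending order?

Write f(t) = t^5 + t^4 + 2t^3 + 2t^2 + t + 1.
Roots in F_3: f(0) = 1; f(1) = 2; f(2) = 0 → root.
Linear factors from roots: (t + 1).
Complete factorization: f(t) = (t + 1)·(t^2 + 1)^2.
Factor degrees with multiplicity: 1 + 2 + 2 = 5.

1, 2, 2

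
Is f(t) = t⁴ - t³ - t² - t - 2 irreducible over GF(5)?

Check for roots in GF(5): f(0) = 3; f(1) = 1; f(2) = 0 → root; f(3) = 0 → root; f(4) = 0 → root.
f(2) = 0, so (t − 2) divides f(t); f is reducible.

No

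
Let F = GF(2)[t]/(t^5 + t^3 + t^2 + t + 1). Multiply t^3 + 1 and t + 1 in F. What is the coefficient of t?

Multiply in GF(2)[t]: (t^3 + 1)·(t + 1) = t^4 + t^3 + t + 1.
Reduced: t^4 + t^3 + t + 1.

1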